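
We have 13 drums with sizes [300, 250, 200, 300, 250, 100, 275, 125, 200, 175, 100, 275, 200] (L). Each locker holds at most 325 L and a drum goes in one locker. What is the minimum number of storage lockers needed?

Total = 300 + 300 + 275 + 275 + 250 + 250 + 200 + 200 + 200 + 175 + 125 + 100 + 100 = 2750 L.
Lower bound: ⌈2750/325⌉ = 9 storage lockers.
Also, 10 drums each exceed 325/2 L, and no two of those can share a locker, so at least 10 storage lockers are needed.
A packing using 10 storage lockers:
  locker 1: 300 = 300
  locker 2: 300 = 300
  locker 3: 275 = 275
  locker 4: 275 = 275
  locker 5: 250 = 250
  locker 6: 250 = 250
  locker 7: 200 + 125 = 325
  locker 8: 200 + 100 = 300
  locker 9: 200 + 100 = 300
  locker 10: 175 = 175
This matches the lower bound, so 10 is optimal.

10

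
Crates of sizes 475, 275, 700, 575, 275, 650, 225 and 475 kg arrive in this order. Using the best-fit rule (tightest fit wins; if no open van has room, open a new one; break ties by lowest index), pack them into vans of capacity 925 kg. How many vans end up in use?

  475 → van 1 (new)  [load 475/925]
  275 → van 1  [load 750/925]
  700 → van 2 (new)  [load 700/925]
  575 → van 3 (new)  [load 575/925]
  275 → van 3  [load 850/925]
  650 → van 4 (new)  [load 650/925]
  225 → van 2  [load 925/925]
  475 → van 5 (new)  [load 475/925]
5 vans opened.

5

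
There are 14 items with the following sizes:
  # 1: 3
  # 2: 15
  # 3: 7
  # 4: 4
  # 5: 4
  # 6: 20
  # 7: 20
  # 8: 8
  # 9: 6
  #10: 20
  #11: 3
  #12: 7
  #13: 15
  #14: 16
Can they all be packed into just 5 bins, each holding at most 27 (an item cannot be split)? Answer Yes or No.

Total = 148; ⌈148/27⌉ = 6.
At least 6 bins are required, but only 5 are allowed.

No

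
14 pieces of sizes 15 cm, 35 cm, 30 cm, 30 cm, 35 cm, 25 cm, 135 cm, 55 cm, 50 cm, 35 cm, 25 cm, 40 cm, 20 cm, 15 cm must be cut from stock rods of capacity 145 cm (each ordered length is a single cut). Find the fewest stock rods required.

4

Total = 135 + 55 + 50 + 40 + 35 + 35 + 35 + 30 + 30 + 25 + 25 + 20 + 15 + 15 = 545 cm.
Lower bound: ⌈545/145⌉ = 4 stock rods.
A packing using 4 stock rods:
  stock rod 1: 135 = 135
  stock rod 2: 55 + 50 + 40 = 145
  stock rod 3: 35 + 35 + 35 + 30 = 135
  stock rod 4: 30 + 25 + 25 + 20 + 15 + 15 = 130
This matches the lower bound, so 4 is optimal.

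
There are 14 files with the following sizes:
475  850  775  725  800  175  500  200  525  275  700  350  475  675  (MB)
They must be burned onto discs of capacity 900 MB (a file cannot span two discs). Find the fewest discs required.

Total = 850 + 800 + 775 + 725 + 700 + 675 + 525 + 500 + 475 + 475 + 350 + 275 + 200 + 175 = 7500 MB.
Lower bound: ⌈7500/900⌉ = 9 discs.
Also, 10 files each exceed 450 MB, and no two of those can share a disc, so at least 10 discs are needed.
A packing using 10 discs:
  disc 1: 850 = 850
  disc 2: 800 = 800
  disc 3: 775 = 775
  disc 4: 725 + 175 = 900
  disc 5: 700 + 200 = 900
  disc 6: 675 = 675
  disc 7: 525 + 350 = 875
  disc 8: 500 + 275 = 775
  disc 9: 475 = 475
  disc 10: 475 = 475
This matches the lower bound, so 10 is optimal.

10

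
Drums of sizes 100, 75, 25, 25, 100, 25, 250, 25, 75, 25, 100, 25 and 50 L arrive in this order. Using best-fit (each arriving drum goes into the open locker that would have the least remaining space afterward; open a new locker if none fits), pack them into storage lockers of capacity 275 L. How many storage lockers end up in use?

  100 → locker 1 (new)  [load 100/275]
  75 → locker 1  [load 175/275]
  25 → locker 1  [load 200/275]
  25 → locker 1  [load 225/275]
  100 → locker 2 (new)  [load 100/275]
  25 → locker 1  [load 250/275]
  250 → locker 3 (new)  [load 250/275]
  25 → locker 1  [load 275/275]
  75 → locker 2  [load 175/275]
  25 → locker 3  [load 275/275]
  100 → locker 2  [load 275/275]
  25 → locker 4 (new)  [load 25/275]
  50 → locker 4  [load 75/275]
4 storage lockers opened.

4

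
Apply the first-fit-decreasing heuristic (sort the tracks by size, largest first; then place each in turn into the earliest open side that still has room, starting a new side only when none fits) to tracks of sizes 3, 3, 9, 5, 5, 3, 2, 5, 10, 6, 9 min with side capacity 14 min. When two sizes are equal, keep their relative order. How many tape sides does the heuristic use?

Sorted descending: 10, 9, 9, 6, 5, 5, 5, 3, 3, 3, 2.
  10 → side 1 (new)  [load 10/14]
  9 → side 2 (new)  [load 9/14]
  9 → side 3 (new)  [load 9/14]
  6 → side 4 (new)  [load 6/14]
  5 → side 2  [load 14/14]
  5 → side 3  [load 14/14]
  5 → side 4  [load 11/14]
  3 → side 1  [load 13/14]
  3 → side 4  [load 14/14]
  3 → side 5 (new)  [load 3/14]
  2 → side 5  [load 5/14]
5 tape sides opened.

5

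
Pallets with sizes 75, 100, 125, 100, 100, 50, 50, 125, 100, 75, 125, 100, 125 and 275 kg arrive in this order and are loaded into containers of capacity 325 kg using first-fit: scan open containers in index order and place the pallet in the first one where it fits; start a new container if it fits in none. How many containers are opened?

  75 → container 1 (new)  [load 75/325]
  100 → container 1  [load 175/325]
  125 → container 1  [load 300/325]
  100 → container 2 (new)  [load 100/325]
  100 → container 2  [load 200/325]
  50 → container 2  [load 250/325]
  50 → container 2  [load 300/325]
  125 → container 3 (new)  [load 125/325]
  100 → container 3  [load 225/325]
  75 → container 3  [load 300/325]
  125 → container 4 (new)  [load 125/325]
  100 → container 4  [load 225/325]
  125 → container 5 (new)  [load 125/325]
  275 → container 6 (new)  [load 275/325]
6 containers opened.

6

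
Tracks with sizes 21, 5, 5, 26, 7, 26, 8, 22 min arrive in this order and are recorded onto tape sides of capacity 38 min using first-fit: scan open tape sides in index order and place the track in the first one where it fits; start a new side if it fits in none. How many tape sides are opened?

  21 → side 1 (new)  [load 21/38]
  5 → side 1  [load 26/38]
  5 → side 1  [load 31/38]
  26 → side 2 (new)  [load 26/38]
  7 → side 1  [load 38/38]
  26 → side 3 (new)  [load 26/38]
  8 → side 2  [load 34/38]
  22 → side 4 (new)  [load 22/38]
4 tape sides opened.

4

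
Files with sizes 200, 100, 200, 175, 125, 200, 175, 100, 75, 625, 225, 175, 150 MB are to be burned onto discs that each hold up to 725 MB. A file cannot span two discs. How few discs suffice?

4

Total = 625 + 225 + 200 + 200 + 200 + 175 + 175 + 175 + 150 + 125 + 100 + 100 + 75 = 2525 MB.
Lower bound: ⌈2525/725⌉ = 4 discs.
A packing using 4 discs:
  disc 1: 625 + 100 = 725
  disc 2: 225 + 200 + 200 + 100 = 725
  disc 3: 200 + 175 + 175 + 175 = 725
  disc 4: 150 + 125 + 75 = 350
This matches the lower bound, so 4 is optimal.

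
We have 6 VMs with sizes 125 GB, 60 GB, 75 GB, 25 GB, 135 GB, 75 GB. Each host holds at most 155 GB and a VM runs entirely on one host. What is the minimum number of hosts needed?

4

Total = 135 + 125 + 75 + 75 + 60 + 25 = 495 GB.
Lower bound: ⌈495/155⌉ = 4 hosts.
A packing using 4 hosts:
  host 1: 135 = 135
  host 2: 125 + 25 = 150
  host 3: 75 + 75 = 150
  host 4: 60 = 60
This matches the lower bound, so 4 is optimal.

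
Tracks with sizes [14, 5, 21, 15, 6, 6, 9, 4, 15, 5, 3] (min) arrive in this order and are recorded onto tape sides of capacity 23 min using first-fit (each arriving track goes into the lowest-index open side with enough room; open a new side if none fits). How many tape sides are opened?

  14 → side 1 (new)  [load 14/23]
  5 → side 1  [load 19/23]
  21 → side 2 (new)  [load 21/23]
  15 → side 3 (new)  [load 15/23]
  6 → side 3  [load 21/23]
  6 → side 4 (new)  [load 6/23]
  9 → side 4  [load 15/23]
  4 → side 1  [load 23/23]
  15 → side 5 (new)  [load 15/23]
  5 → side 4  [load 20/23]
  3 → side 4  [load 23/23]
5 tape sides opened.

5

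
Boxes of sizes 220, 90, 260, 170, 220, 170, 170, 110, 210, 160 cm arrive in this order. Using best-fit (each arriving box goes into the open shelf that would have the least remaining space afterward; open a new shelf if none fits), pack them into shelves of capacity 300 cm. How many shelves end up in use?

8

  220 → shelf 1 (new)  [load 220/300]
  90 → shelf 2 (new)  [load 90/300]
  260 → shelf 3 (new)  [load 260/300]
  170 → shelf 2  [load 260/300]
  220 → shelf 4 (new)  [load 220/300]
  170 → shelf 5 (new)  [load 170/300]
  170 → shelf 6 (new)  [load 170/300]
  110 → shelf 5  [load 280/300]
  210 → shelf 7 (new)  [load 210/300]
  160 → shelf 8 (new)  [load 160/300]
8 shelves opened.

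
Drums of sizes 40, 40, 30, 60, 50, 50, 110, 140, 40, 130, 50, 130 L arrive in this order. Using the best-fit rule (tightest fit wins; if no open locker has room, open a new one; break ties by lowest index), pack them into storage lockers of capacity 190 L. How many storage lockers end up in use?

  40 → locker 1 (new)  [load 40/190]
  40 → locker 1  [load 80/190]
  30 → locker 1  [load 110/190]
  60 → locker 1  [load 170/190]
  50 → locker 2 (new)  [load 50/190]
  50 → locker 2  [load 100/190]
  110 → locker 3 (new)  [load 110/190]
  140 → locker 4 (new)  [load 140/190]
  40 → locker 4  [load 180/190]
  130 → locker 5 (new)  [load 130/190]
  50 → locker 5  [load 180/190]
  130 → locker 6 (new)  [load 130/190]
6 storage lockers opened.

6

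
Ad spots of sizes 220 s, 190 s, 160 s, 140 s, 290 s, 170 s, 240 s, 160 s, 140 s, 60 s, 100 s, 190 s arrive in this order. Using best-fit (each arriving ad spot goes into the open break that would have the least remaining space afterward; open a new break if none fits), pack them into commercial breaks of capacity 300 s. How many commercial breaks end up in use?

8

  220 → break 1 (new)  [load 220/300]
  190 → break 2 (new)  [load 190/300]
  160 → break 3 (new)  [load 160/300]
  140 → break 3  [load 300/300]
  290 → break 4 (new)  [load 290/300]
  170 → break 5 (new)  [load 170/300]
  240 → break 6 (new)  [load 240/300]
  160 → break 7 (new)  [load 160/300]
  140 → break 7  [load 300/300]
  60 → break 6  [load 300/300]
  100 → break 2  [load 290/300]
  190 → break 8 (new)  [load 190/300]
8 commercial breaks opened.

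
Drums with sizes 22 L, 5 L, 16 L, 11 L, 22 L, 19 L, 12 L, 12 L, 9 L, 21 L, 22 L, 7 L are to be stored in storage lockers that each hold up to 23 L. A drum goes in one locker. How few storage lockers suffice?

9

Total = 22 + 22 + 22 + 21 + 19 + 16 + 12 + 12 + 11 + 9 + 7 + 5 = 178 L.
Lower bound: ⌈178/23⌉ = 8 storage lockers.
A packing using 9 storage lockers:
  locker 1: 22 = 22
  locker 2: 22 = 22
  locker 3: 22 = 22
  locker 4: 21 = 21
  locker 5: 19 = 19
  locker 6: 16 + 7 = 23
  locker 7: 12 + 11 = 23
  locker 8: 12 + 9 = 21
  locker 9: 5 = 5
No arrangement into 8 storage lockers stays within capacity, so 9 is optimal.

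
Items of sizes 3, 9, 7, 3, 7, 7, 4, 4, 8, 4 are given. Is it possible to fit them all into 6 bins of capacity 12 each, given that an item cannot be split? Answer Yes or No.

Yes

A valid assignment using 5 bins:
  bin 1: 9 + 3 = 12
  bin 2: 8 + 4 = 12
  bin 3: 7 + 4 = 11
  bin 4: 7 + 4 = 11
  bin 5: 7 + 3 = 10
That uses only 5 ≤ 6, so 6 bins are enough.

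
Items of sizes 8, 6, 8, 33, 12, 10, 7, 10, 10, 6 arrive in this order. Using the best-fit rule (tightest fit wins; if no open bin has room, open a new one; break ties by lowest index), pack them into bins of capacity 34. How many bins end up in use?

  8 → bin 1 (new)  [load 8/34]
  6 → bin 1  [load 14/34]
  8 → bin 1  [load 22/34]
  33 → bin 2 (new)  [load 33/34]
  12 → bin 1  [load 34/34]
  10 → bin 3 (new)  [load 10/34]
  7 → bin 3  [load 17/34]
  10 → bin 3  [load 27/34]
  10 → bin 4 (new)  [load 10/34]
  6 → bin 3  [load 33/34]
4 bins opened.

4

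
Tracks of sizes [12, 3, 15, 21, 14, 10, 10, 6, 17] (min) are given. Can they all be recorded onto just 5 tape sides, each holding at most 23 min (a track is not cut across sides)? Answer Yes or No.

Total = 108 min; ⌈108/23⌉ = 5.
The bound of 5 does not rule out 5, but exhaustive search shows no assignment into 5 tape sides of capacity 23 min exists — the minimum is 6.

No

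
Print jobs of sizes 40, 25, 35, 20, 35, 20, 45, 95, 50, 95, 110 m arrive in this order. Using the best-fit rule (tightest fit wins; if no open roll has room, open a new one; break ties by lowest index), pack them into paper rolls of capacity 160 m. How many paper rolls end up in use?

4

  40 → roll 1 (new)  [load 40/160]
  25 → roll 1  [load 65/160]
  35 → roll 1  [load 100/160]
  20 → roll 1  [load 120/160]
  35 → roll 1  [load 155/160]
  20 → roll 2 (new)  [load 20/160]
  45 → roll 2  [load 65/160]
  95 → roll 2  [load 160/160]
  50 → roll 3 (new)  [load 50/160]
  95 → roll 3  [load 145/160]
  110 → roll 4 (new)  [load 110/160]
4 paper rolls opened.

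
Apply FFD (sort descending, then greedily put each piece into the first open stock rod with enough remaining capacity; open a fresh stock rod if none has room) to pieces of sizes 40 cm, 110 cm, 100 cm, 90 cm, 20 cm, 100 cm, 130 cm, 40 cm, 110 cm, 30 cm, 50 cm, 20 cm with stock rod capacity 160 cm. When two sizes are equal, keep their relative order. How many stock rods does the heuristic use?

Sorted descending: 130, 110, 110, 100, 100, 90, 50, 40, 40, 30, 20, 20.
  130 → stock rod 1 (new)  [load 130/160]
  110 → stock rod 2 (new)  [load 110/160]
  110 → stock rod 3 (new)  [load 110/160]
  100 → stock rod 4 (new)  [load 100/160]
  100 → stock rod 5 (new)  [load 100/160]
  90 → stock rod 6 (new)  [load 90/160]
  50 → stock rod 2  [load 160/160]
  40 → stock rod 3  [load 150/160]
  40 → stock rod 4  [load 140/160]
  30 → stock rod 1  [load 160/160]
  20 → stock rod 4  [load 160/160]
  20 → stock rod 5  [load 120/160]
6 stock rods opened.

6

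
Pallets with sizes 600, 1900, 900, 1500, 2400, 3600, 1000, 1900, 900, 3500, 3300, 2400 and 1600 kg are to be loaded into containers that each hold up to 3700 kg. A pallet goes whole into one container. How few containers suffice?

8

Total = 3600 + 3500 + 3300 + 2400 + 2400 + 1900 + 1900 + 1600 + 1500 + 1000 + 900 + 900 + 600 = 25500 kg.
Lower bound: ⌈25500/3700⌉ = 7 containers.
A packing using 8 containers:
  container 1: 3600 = 3600
  container 2: 3500 = 3500
  container 3: 3300 = 3300
  container 4: 2400 + 1000 = 3400
  container 5: 2400 + 900 = 3300
  container 6: 1900 + 1600 = 3500
  container 7: 1900 + 1500 = 3400
  container 8: 900 + 600 = 1500
No arrangement into 7 containers stays within capacity, so 8 is optimal.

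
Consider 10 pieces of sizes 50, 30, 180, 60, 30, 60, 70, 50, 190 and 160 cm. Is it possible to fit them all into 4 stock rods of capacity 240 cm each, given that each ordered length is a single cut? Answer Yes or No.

Yes

A valid assignment using 4 stock rods:
  stock rod 1: 190 + 50 = 240
  stock rod 2: 180 + 60 = 240
  stock rod 3: 160 + 70 = 230
  stock rod 4: 60 + 50 + 30 + 30 = 170
Every load is within 240 cm, so 4 stock rods suffice.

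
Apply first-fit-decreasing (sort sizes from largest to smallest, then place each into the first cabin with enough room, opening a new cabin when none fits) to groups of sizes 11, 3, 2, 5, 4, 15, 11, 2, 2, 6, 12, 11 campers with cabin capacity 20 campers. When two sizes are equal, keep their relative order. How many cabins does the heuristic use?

5

Sorted descending: 15, 12, 11, 11, 11, 6, 5, 4, 3, 2, 2, 2.
  15 → cabin 1 (new)  [load 15/20]
  12 → cabin 2 (new)  [load 12/20]
  11 → cabin 3 (new)  [load 11/20]
  11 → cabin 4 (new)  [load 11/20]
  11 → cabin 5 (new)  [load 11/20]
  6 → cabin 2  [load 18/20]
  5 → cabin 1  [load 20/20]
  4 → cabin 3  [load 15/20]
  3 → cabin 3  [load 18/20]
  2 → cabin 2  [load 20/20]
  2 → cabin 3  [load 20/20]
  2 → cabin 4  [load 13/20]
5 cabins opened.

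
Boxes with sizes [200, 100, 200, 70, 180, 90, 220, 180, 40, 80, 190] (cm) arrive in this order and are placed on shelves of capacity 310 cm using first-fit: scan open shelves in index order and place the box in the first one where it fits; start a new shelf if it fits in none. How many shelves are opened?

  200 → shelf 1 (new)  [load 200/310]
  100 → shelf 1  [load 300/310]
  200 → shelf 2 (new)  [load 200/310]
  70 → shelf 2  [load 270/310]
  180 → shelf 3 (new)  [load 180/310]
  90 → shelf 3  [load 270/310]
  220 → shelf 4 (new)  [load 220/310]
  180 → shelf 5 (new)  [load 180/310]
  40 → shelf 2  [load 310/310]
  80 → shelf 4  [load 300/310]
  190 → shelf 6 (new)  [load 190/310]
6 shelves opened.

6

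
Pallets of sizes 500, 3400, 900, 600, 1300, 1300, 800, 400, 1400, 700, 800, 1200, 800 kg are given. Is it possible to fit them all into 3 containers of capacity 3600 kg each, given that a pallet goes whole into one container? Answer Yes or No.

No

Total = 14100 kg; ⌈14100/3600⌉ = 4.
At least 4 containers are required, but only 3 are allowed.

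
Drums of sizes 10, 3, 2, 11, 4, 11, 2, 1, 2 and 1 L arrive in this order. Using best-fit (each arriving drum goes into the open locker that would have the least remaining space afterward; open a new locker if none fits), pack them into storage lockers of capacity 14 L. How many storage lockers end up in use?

  10 → locker 1 (new)  [load 10/14]
  3 → locker 1  [load 13/14]
  2 → locker 2 (new)  [load 2/14]
  11 → locker 2  [load 13/14]
  4 → locker 3 (new)  [load 4/14]
  11 → locker 4 (new)  [load 11/14]
  2 → locker 4  [load 13/14]
  1 → locker 1  [load 14/14]
  2 → locker 3  [load 6/14]
  1 → locker 2  [load 14/14]
4 storage lockers opened.

4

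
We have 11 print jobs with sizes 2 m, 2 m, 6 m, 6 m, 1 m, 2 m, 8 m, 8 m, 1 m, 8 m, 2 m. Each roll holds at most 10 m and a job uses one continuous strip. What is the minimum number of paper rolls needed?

5

Total = 8 + 8 + 8 + 6 + 6 + 2 + 2 + 2 + 2 + 1 + 1 = 46 m.
Lower bound: ⌈46/10⌉ = 5 paper rolls.
A packing using 5 paper rolls:
  roll 1: 8 + 2 = 10
  roll 2: 8 + 2 = 10
  roll 3: 8 + 2 = 10
  roll 4: 6 + 2 + 1 + 1 = 10
  roll 5: 6 = 6
This matches the lower bound, so 5 is optimal.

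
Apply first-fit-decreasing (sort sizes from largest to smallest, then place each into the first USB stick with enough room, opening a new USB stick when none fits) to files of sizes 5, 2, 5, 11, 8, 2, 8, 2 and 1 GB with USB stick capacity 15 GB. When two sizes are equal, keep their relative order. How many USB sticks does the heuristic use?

3

Sorted descending: 11, 8, 8, 5, 5, 2, 2, 2, 1.
  11 → USB stick 1 (new)  [load 11/15]
  8 → USB stick 2 (new)  [load 8/15]
  8 → USB stick 3 (new)  [load 8/15]
  5 → USB stick 2  [load 13/15]
  5 → USB stick 3  [load 13/15]
  2 → USB stick 1  [load 13/15]
  2 → USB stick 1  [load 15/15]
  2 → USB stick 2  [load 15/15]
  1 → USB stick 3  [load 14/15]
3 USB sticks opened.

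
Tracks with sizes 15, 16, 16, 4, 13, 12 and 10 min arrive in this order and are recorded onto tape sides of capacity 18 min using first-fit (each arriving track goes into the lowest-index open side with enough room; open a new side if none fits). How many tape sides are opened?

6

  15 → side 1 (new)  [load 15/18]
  16 → side 2 (new)  [load 16/18]
  16 → side 3 (new)  [load 16/18]
  4 → side 4 (new)  [load 4/18]
  13 → side 4  [load 17/18]
  12 → side 5 (new)  [load 12/18]
  10 → side 6 (new)  [load 10/18]
6 tape sides opened.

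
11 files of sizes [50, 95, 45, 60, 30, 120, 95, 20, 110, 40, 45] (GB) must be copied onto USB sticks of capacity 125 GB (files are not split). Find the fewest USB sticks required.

7

Total = 120 + 110 + 95 + 95 + 60 + 50 + 45 + 45 + 40 + 30 + 20 = 710 GB.
Lower bound: ⌈710/125⌉ = 6 USB sticks.
A packing using 7 USB sticks:
  USB stick 1: 120 = 120
  USB stick 2: 110 = 110
  USB stick 3: 95 + 30 = 125
  USB stick 4: 95 + 20 = 115
  USB stick 5: 60 + 50 = 110
  USB stick 6: 45 + 45 = 90
  USB stick 7: 40 = 40
No arrangement into 6 USB sticks stays within capacity, so 7 is optimal.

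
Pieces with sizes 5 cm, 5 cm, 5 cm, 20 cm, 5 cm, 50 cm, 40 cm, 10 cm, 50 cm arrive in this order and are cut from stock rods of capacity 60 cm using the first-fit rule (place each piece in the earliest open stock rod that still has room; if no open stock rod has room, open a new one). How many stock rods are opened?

  5 → stock rod 1 (new)  [load 5/60]
  5 → stock rod 1  [load 10/60]
  5 → stock rod 1  [load 15/60]
  20 → stock rod 1  [load 35/60]
  5 → stock rod 1  [load 40/60]
  50 → stock rod 2 (new)  [load 50/60]
  40 → stock rod 3 (new)  [load 40/60]
  10 → stock rod 1  [load 50/60]
  50 → stock rod 4 (new)  [load 50/60]
4 stock rods opened.

4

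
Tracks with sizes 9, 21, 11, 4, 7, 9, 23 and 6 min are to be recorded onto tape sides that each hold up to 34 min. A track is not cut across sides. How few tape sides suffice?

3

Total = 23 + 21 + 11 + 9 + 9 + 7 + 6 + 4 = 90 min.
Lower bound: ⌈90/34⌉ = 3 tape sides.
A packing using 3 tape sides:
  side 1: 23 + 11 = 34
  side 2: 21 + 9 + 4 = 34
  side 3: 9 + 7 + 6 = 22
This matches the lower bound, so 3 is optimal.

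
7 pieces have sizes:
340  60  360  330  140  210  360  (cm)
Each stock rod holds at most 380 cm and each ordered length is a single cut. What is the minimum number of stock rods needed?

Total = 360 + 360 + 340 + 330 + 210 + 140 + 60 = 1800 cm.
Lower bound: ⌈1800/380⌉ = 5 stock rods.
A packing using 6 stock rods:
  stock rod 1: 360 = 360
  stock rod 2: 360 = 360
  stock rod 3: 340 = 340
  stock rod 4: 330 = 330
  stock rod 5: 210 + 140 = 350
  stock rod 6: 60 = 60
No arrangement into 5 stock rods stays within capacity, so 6 is optimal.

6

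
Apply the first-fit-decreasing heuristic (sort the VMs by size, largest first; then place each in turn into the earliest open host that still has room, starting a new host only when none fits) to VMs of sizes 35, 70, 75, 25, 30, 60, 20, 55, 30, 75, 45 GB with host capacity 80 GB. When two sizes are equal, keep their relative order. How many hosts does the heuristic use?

7

Sorted descending: 75, 75, 70, 60, 55, 45, 35, 30, 30, 25, 20.
  75 → host 1 (new)  [load 75/80]
  75 → host 2 (new)  [load 75/80]
  70 → host 3 (new)  [load 70/80]
  60 → host 4 (new)  [load 60/80]
  55 → host 5 (new)  [load 55/80]
  45 → host 6 (new)  [load 45/80]
  35 → host 6  [load 80/80]
  30 → host 7 (new)  [load 30/80]
  30 → host 7  [load 60/80]
  25 → host 5  [load 80/80]
  20 → host 4  [load 80/80]
7 hosts opened.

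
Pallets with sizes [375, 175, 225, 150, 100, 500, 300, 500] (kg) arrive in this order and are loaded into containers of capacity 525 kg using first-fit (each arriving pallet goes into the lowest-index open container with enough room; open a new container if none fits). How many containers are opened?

5

  375 → container 1 (new)  [load 375/525]
  175 → container 2 (new)  [load 175/525]
  225 → container 2  [load 400/525]
  150 → container 1  [load 525/525]
  100 → container 2  [load 500/525]
  500 → container 3 (new)  [load 500/525]
  300 → container 4 (new)  [load 300/525]
  500 → container 5 (new)  [load 500/525]
5 containers opened.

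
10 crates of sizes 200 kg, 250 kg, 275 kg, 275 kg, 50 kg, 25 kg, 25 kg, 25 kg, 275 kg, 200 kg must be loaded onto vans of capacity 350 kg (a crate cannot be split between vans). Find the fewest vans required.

6

Total = 275 + 275 + 275 + 250 + 200 + 200 + 50 + 25 + 25 + 25 = 1600 kg.
Lower bound: ⌈1600/350⌉ = 5 vans.
Also, 6 crates each exceed 175 kg, and no two of those can share a van, so at least 6 vans are needed.
A packing using 6 vans:
  van 1: 275 + 50 + 25 = 350
  van 2: 275 + 25 + 25 = 325
  van 3: 275 = 275
  van 4: 250 = 250
  van 5: 200 = 200
  van 6: 200 = 200
This matches the lower bound, so 6 is optimal.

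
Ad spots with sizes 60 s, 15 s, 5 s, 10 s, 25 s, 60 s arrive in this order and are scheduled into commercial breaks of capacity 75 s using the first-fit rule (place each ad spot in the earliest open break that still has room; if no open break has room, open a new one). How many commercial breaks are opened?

  60 → break 1 (new)  [load 60/75]
  15 → break 1  [load 75/75]
  5 → break 2 (new)  [load 5/75]
  10 → break 2  [load 15/75]
  25 → break 2  [load 40/75]
  60 → break 3 (new)  [load 60/75]
3 commercial breaks opened.

3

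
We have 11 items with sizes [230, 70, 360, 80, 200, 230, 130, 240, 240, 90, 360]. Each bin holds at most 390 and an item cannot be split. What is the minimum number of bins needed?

Total = 360 + 360 + 240 + 240 + 230 + 230 + 200 + 130 + 90 + 80 + 70 = 2230.
Lower bound: ⌈2230/390⌉ = 6 bins.
Also, 7 items each exceed 195, and no two of those can share a bin, so at least 7 bins are needed.
A packing using 7 bins:
  bin 1: 360 = 360
  bin 2: 360 = 360
  bin 3: 240 + 130 = 370
  bin 4: 240 + 90 = 330
  bin 5: 230 + 80 + 70 = 380
  bin 6: 230 = 230
  bin 7: 200 = 200
This matches the lower bound, so 7 is optimal.

7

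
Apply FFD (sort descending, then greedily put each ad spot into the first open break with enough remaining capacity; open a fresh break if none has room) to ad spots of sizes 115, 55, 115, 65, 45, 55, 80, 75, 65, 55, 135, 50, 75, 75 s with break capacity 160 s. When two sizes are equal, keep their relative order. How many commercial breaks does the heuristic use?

Sorted descending: 135, 115, 115, 80, 75, 75, 75, 65, 65, 55, 55, 55, 50, 45.
  135 → break 1 (new)  [load 135/160]
  115 → break 2 (new)  [load 115/160]
  115 → break 3 (new)  [load 115/160]
  80 → break 4 (new)  [load 80/160]
  75 → break 4  [load 155/160]
  75 → break 5 (new)  [load 75/160]
  75 → break 5  [load 150/160]
  65 → break 6 (new)  [load 65/160]
  65 → break 6  [load 130/160]
  55 → break 7 (new)  [load 55/160]
  55 → break 7  [load 110/160]
  55 → break 8 (new)  [load 55/160]
  50 → break 7  [load 160/160]
  45 → break 2  [load 160/160]
8 commercial breaks opened.

8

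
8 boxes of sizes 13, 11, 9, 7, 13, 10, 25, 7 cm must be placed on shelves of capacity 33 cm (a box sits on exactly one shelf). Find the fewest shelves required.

3

Total = 25 + 13 + 13 + 11 + 10 + 9 + 7 + 7 = 95 cm.
Lower bound: ⌈95/33⌉ = 3 shelves.
A packing using 3 shelves:
  shelf 1: 25 + 7 = 32
  shelf 2: 13 + 13 + 7 = 33
  shelf 3: 11 + 10 + 9 = 30
This matches the lower bound, so 3 is optimal.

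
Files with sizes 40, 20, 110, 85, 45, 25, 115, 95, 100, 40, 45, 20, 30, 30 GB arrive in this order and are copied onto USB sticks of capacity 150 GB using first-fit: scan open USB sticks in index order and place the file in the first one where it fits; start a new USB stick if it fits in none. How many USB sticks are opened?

6

  40 → USB stick 1 (new)  [load 40/150]
  20 → USB stick 1  [load 60/150]
  110 → USB stick 2 (new)  [load 110/150]
  85 → USB stick 1  [load 145/150]
  45 → USB stick 3 (new)  [load 45/150]
  25 → USB stick 2  [load 135/150]
  115 → USB stick 4 (new)  [load 115/150]
  95 → USB stick 3  [load 140/150]
  100 → USB stick 5 (new)  [load 100/150]
  40 → USB stick 5  [load 140/150]
  45 → USB stick 6 (new)  [load 45/150]
  20 → USB stick 4  [load 135/150]
  30 → USB stick 6  [load 75/150]
  30 → USB stick 6  [load 105/150]
6 USB sticks opened.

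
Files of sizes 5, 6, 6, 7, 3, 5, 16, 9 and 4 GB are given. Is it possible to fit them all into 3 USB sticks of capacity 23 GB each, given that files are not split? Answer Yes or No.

A valid assignment using 3 USB sticks:
  USB stick 1: 16 + 7 = 23
  USB stick 2: 9 + 6 + 6 = 21
  USB stick 3: 5 + 5 + 4 + 3 = 17
Every load is within 23 GB, so 3 USB sticks suffice.

Yes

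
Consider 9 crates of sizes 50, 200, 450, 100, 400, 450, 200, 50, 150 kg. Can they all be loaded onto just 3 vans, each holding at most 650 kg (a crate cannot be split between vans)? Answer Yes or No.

No

Total = 2050 kg; ⌈2050/650⌉ = 4.
At least 4 vans are required, but only 3 are allowed.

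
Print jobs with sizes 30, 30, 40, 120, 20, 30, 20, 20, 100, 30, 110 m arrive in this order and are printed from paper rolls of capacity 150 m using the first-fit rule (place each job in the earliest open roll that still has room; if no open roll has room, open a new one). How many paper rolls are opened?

  30 → roll 1 (new)  [load 30/150]
  30 → roll 1  [load 60/150]
  40 → roll 1  [load 100/150]
  120 → roll 2 (new)  [load 120/150]
  20 → roll 1  [load 120/150]
  30 → roll 1  [load 150/150]
  20 → roll 2  [load 140/150]
  20 → roll 3 (new)  [load 20/150]
  100 → roll 3  [load 120/150]
  30 → roll 3  [load 150/150]
  110 → roll 4 (new)  [load 110/150]
4 paper rolls opened.

4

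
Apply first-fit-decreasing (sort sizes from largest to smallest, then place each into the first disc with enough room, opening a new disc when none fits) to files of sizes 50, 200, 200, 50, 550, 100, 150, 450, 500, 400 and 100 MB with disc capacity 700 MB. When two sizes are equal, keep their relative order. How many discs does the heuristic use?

4

Sorted descending: 550, 500, 450, 400, 200, 200, 150, 100, 100, 50, 50.
  550 → disc 1 (new)  [load 550/700]
  500 → disc 2 (new)  [load 500/700]
  450 → disc 3 (new)  [load 450/700]
  400 → disc 4 (new)  [load 400/700]
  200 → disc 2  [load 700/700]
  200 → disc 3  [load 650/700]
  150 → disc 1  [load 700/700]
  100 → disc 4  [load 500/700]
  100 → disc 4  [load 600/700]
  50 → disc 3  [load 700/700]
  50 → disc 4  [load 650/700]
4 discs opened.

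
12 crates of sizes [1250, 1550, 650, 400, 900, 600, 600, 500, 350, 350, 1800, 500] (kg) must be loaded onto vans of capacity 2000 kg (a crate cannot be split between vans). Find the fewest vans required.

Total = 1800 + 1550 + 1250 + 900 + 650 + 600 + 600 + 500 + 500 + 400 + 350 + 350 = 9450 kg.
Lower bound: ⌈9450/2000⌉ = 5 vans.
A packing using 5 vans:
  van 1: 1800 = 1800
  van 2: 1550 + 400 = 1950
  van 3: 1250 + 650 = 1900
  van 4: 900 + 600 + 500 = 2000
  van 5: 600 + 500 + 350 + 350 = 1800
This matches the lower bound, so 5 is optimal.

5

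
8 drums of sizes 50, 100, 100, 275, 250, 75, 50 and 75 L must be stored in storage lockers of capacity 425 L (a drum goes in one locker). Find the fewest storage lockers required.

Total = 275 + 250 + 100 + 100 + 75 + 75 + 50 + 50 = 975 L.
Lower bound: ⌈975/425⌉ = 3 storage lockers.
A packing using 3 storage lockers:
  locker 1: 275 + 100 + 50 = 425
  locker 2: 250 + 100 + 75 = 425
  locker 3: 75 + 50 = 125
This matches the lower bound, so 3 is optimal.

3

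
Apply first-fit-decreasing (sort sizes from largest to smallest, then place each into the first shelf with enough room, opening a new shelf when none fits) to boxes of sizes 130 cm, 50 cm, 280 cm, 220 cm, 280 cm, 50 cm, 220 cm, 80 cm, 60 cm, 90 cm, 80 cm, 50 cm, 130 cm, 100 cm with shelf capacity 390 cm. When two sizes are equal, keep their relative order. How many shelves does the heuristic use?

Sorted descending: 280, 280, 220, 220, 130, 130, 100, 90, 80, 80, 60, 50, 50, 50.
  280 → shelf 1 (new)  [load 280/390]
  280 → shelf 2 (new)  [load 280/390]
  220 → shelf 3 (new)  [load 220/390]
  220 → shelf 4 (new)  [load 220/390]
  130 → shelf 3  [load 350/390]
  130 → shelf 4  [load 350/390]
  100 → shelf 1  [load 380/390]
  90 → shelf 2  [load 370/390]
  80 → shelf 5 (new)  [load 80/390]
  80 → shelf 5  [load 160/390]
  60 → shelf 5  [load 220/390]
  50 → shelf 5  [load 270/390]
  50 → shelf 5  [load 320/390]
  50 → shelf 5  [load 370/390]
5 shelves opened.

5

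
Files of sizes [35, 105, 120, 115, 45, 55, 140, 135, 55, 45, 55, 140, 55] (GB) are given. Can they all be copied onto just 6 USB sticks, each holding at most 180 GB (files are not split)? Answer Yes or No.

No

Total = 1100 GB; ⌈1100/180⌉ = 7.
At least 7 USB sticks are required, but only 6 are allowed.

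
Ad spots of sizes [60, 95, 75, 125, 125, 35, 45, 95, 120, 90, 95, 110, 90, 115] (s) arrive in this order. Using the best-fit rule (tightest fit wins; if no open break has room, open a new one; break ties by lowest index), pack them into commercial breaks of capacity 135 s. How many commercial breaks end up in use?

11

  60 → break 1 (new)  [load 60/135]
  95 → break 2 (new)  [load 95/135]
  75 → break 1  [load 135/135]
  125 → break 3 (new)  [load 125/135]
  125 → break 4 (new)  [load 125/135]
  35 → break 2  [load 130/135]
  45 → break 5 (new)  [load 45/135]
  95 → break 6 (new)  [load 95/135]
  120 → break 7 (new)  [load 120/135]
  90 → break 5  [load 135/135]
  95 → break 8 (new)  [load 95/135]
  110 → break 9 (new)  [load 110/135]
  90 → break 10 (new)  [load 90/135]
  115 → break 11 (new)  [load 115/135]
11 commercial breaks opened.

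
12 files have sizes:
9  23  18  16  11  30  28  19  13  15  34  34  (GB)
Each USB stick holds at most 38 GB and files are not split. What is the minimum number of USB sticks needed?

Total = 34 + 34 + 30 + 28 + 23 + 19 + 18 + 16 + 15 + 13 + 11 + 9 = 250 GB.
Lower bound: ⌈250/38⌉ = 7 USB sticks.
A packing using 8 USB sticks:
  USB stick 1: 34 = 34
  USB stick 2: 34 = 34
  USB stick 3: 30 = 30
  USB stick 4: 28 + 9 = 37
  USB stick 5: 23 + 15 = 38
  USB stick 6: 19 + 18 = 37
  USB stick 7: 16 + 13 = 29
  USB stick 8: 11 = 11
No arrangement into 7 USB sticks stays within capacity, so 8 is optimal.

8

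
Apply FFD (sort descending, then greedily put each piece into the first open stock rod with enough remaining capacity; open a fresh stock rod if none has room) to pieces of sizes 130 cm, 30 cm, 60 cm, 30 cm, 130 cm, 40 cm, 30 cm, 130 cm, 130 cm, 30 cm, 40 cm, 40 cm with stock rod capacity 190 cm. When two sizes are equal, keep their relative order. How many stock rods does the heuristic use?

Sorted descending: 130, 130, 130, 130, 60, 40, 40, 40, 30, 30, 30, 30.
  130 → stock rod 1 (new)  [load 130/190]
  130 → stock rod 2 (new)  [load 130/190]
  130 → stock rod 3 (new)  [load 130/190]
  130 → stock rod 4 (new)  [load 130/190]
  60 → stock rod 1  [load 190/190]
  40 → stock rod 2  [load 170/190]
  40 → stock rod 3  [load 170/190]
  40 → stock rod 4  [load 170/190]
  30 → stock rod 5 (new)  [load 30/190]
  30 → stock rod 5  [load 60/190]
  30 → stock rod 5  [load 90/190]
  30 → stock rod 5  [load 120/190]
5 stock rods opened.

5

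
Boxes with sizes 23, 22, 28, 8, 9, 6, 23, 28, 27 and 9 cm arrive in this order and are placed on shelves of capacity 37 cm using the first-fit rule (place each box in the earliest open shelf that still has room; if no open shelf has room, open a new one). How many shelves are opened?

  23 → shelf 1 (new)  [load 23/37]
  22 → shelf 2 (new)  [load 22/37]
  28 → shelf 3 (new)  [load 28/37]
  8 → shelf 1  [load 31/37]
  9 → shelf 2  [load 31/37]
  6 → shelf 1  [load 37/37]
  23 → shelf 4 (new)  [load 23/37]
  28 → shelf 5 (new)  [load 28/37]
  27 → shelf 6 (new)  [load 27/37]
  9 → shelf 3  [load 37/37]
6 shelves opened.

6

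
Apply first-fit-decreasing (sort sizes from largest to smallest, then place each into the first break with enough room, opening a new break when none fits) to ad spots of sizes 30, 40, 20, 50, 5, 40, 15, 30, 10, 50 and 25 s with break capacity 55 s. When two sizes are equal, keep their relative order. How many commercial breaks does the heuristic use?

Sorted descending: 50, 50, 40, 40, 30, 30, 25, 20, 15, 10, 5.
  50 → break 1 (new)  [load 50/55]
  50 → break 2 (new)  [load 50/55]
  40 → break 3 (new)  [load 40/55]
  40 → break 4 (new)  [load 40/55]
  30 → break 5 (new)  [load 30/55]
  30 → break 6 (new)  [load 30/55]
  25 → break 5  [load 55/55]
  20 → break 6  [load 50/55]
  15 → break 3  [load 55/55]
  10 → break 4  [load 50/55]
  5 → break 1  [load 55/55]
6 commercial breaks opened.

6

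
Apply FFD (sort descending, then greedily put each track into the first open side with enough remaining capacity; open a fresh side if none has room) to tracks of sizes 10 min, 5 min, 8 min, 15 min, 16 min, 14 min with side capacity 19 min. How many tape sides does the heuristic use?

Sorted descending: 16, 15, 14, 10, 8, 5.
  16 → side 1 (new)  [load 16/19]
  15 → side 2 (new)  [load 15/19]
  14 → side 3 (new)  [load 14/19]
  10 → side 4 (new)  [load 10/19]
  8 → side 4  [load 18/19]
  5 → side 3  [load 19/19]
4 tape sides opened.

4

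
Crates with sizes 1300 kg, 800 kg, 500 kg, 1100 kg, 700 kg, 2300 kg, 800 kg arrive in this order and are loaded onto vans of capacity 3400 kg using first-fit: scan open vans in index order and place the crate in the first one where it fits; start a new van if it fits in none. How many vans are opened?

  1300 → van 1 (new)  [load 1300/3400]
  800 → van 1  [load 2100/3400]
  500 → van 1  [load 2600/3400]
  1100 → van 2 (new)  [load 1100/3400]
  700 → van 1  [load 3300/3400]
  2300 → van 2  [load 3400/3400]
  800 → van 3 (new)  [load 800/3400]
3 vans opened.

3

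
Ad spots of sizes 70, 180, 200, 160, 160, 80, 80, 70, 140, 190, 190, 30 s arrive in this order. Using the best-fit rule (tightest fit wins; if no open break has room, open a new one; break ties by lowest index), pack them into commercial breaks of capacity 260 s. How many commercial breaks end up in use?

7

  70 → break 1 (new)  [load 70/260]
  180 → break 1  [load 250/260]
  200 → break 2 (new)  [load 200/260]
  160 → break 3 (new)  [load 160/260]
  160 → break 4 (new)  [load 160/260]
  80 → break 3  [load 240/260]
  80 → break 4  [load 240/260]
  70 → break 5 (new)  [load 70/260]
  140 → break 5  [load 210/260]
  190 → break 6 (new)  [load 190/260]
  190 → break 7 (new)  [load 190/260]
  30 → break 5  [load 240/260]
7 commercial breaks opened.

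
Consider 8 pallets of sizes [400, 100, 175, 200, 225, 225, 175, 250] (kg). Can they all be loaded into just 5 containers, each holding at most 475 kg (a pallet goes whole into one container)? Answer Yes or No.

Yes

A valid assignment using 4 containers:
  container 1: 400 = 400
  container 2: 250 + 225 = 475
  container 3: 225 + 200 = 425
  container 4: 175 + 175 + 100 = 450
That uses only 4 ≤ 5, so 5 containers are enough.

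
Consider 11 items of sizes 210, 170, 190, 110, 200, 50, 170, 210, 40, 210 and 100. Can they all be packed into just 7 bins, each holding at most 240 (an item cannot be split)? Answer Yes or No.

Total = 1660; ⌈1660/240⌉ = 7.
The bound of 7 does not rule out 7, but exhaustive search shows no assignment into 7 bins of capacity 240 exists — the minimum is 8.

No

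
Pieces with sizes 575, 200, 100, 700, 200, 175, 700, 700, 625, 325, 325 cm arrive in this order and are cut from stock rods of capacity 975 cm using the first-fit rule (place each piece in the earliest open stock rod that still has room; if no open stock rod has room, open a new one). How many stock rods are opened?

  575 → stock rod 1 (new)  [load 575/975]
  200 → stock rod 1  [load 775/975]
  100 → stock rod 1  [load 875/975]
  700 → stock rod 2 (new)  [load 700/975]
  200 → stock rod 2  [load 900/975]
  175 → stock rod 3 (new)  [load 175/975]
  700 → stock rod 3  [load 875/975]
  700 → stock rod 4 (new)  [load 700/975]
  625 → stock rod 5 (new)  [load 625/975]
  325 → stock rod 5  [load 950/975]
  325 → stock rod 6 (new)  [load 325/975]
6 stock rods opened.

6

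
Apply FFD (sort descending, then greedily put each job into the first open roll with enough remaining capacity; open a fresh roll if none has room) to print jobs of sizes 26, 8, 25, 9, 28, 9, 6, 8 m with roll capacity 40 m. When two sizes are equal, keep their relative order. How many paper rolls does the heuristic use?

Sorted descending: 28, 26, 25, 9, 9, 8, 8, 6.
  28 → roll 1 (new)  [load 28/40]
  26 → roll 2 (new)  [load 26/40]
  25 → roll 3 (new)  [load 25/40]
  9 → roll 1  [load 37/40]
  9 → roll 2  [load 35/40]
  8 → roll 3  [load 33/40]
  8 → roll 4 (new)  [load 8/40]
  6 → roll 3  [load 39/40]
4 paper rolls opened.

4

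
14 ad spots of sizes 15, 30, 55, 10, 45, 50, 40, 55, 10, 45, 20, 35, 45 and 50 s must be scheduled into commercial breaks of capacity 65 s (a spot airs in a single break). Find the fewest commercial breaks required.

9

Total = 55 + 55 + 50 + 50 + 45 + 45 + 45 + 40 + 35 + 30 + 20 + 15 + 10 + 10 = 505 s.
Lower bound: ⌈505/65⌉ = 8 commercial breaks.
Also, 9 ad spots each exceed 65/2 s, and no two of those can share a break, so at least 9 commercial breaks are needed.
A packing using 9 commercial breaks:
  break 1: 55 + 10 = 65
  break 2: 55 + 10 = 65
  break 3: 50 + 15 = 65
  break 4: 50 = 50
  break 5: 45 + 20 = 65
  break 6: 45 = 45
  break 7: 45 = 45
  break 8: 40 = 40
  break 9: 35 + 30 = 65
This matches the lower bound, so 9 is optimal.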